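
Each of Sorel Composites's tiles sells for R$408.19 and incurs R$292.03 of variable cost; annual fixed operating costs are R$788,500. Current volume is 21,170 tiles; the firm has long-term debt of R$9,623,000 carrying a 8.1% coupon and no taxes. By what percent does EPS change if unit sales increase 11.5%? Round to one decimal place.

+31.7%

At 21,170 units, contribution = 21,170 × R$116.16 = R$2,459,107.20.
Operating income = contribution − fixed costs = R$2,459,107.20 − R$788,500 = R$1,670,607.20.
Interest = R$779,463.00, so EBIT − I = R$891,144.20.
DCL = total CM / (EBIT − I) = R$2,459,107.20 / R$891,144.20 = 2.7595.
%ΔEPS = DCL × %ΔSales = 2.7595 × +11.5% = +31.7%.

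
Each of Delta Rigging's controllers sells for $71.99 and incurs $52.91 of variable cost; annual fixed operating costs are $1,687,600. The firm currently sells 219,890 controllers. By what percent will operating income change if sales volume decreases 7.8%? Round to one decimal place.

-13.0%

Contribution at this volume is 219,890 × $19.08 = $4,195,501.20.
Operating income = contribution − fixed costs = $4,195,501.20 − $1,687,600 = $2,507,901.20.
So DOL = total CM / EBIT = $4,195,501.20 / $2,507,901.20 = 1.6729.
So EBIT moves 1.6729 × (-7.8%) = -13.0%.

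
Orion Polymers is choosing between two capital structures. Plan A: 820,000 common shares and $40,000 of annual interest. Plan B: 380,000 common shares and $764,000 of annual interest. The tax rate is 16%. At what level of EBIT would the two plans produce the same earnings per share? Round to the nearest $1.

At indifference, (EBIT − 40,000)(1 − t)/820,000 = (EBIT − 764,000)(1 − t)/380,000.
Cancelling (1 − t) and cross-multiplying: 380,000·(EBIT − 40,000) = 820,000·(EBIT − 764,000).
EBIT × (820,000 − 380,000) = 764,000 × 820,000 − 40,000 × 380,000 = 611,280,000,000, so EBIT = 611,280,000,000 ÷ 440,000 = 1,389,272.73.

$1,389,273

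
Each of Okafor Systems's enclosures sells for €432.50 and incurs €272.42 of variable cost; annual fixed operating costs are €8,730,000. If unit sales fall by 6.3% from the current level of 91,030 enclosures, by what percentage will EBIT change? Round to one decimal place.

Total contribution margin = 91,030 × €160.08 = €14,572,082.40.
Subtracting fixed costs: EBIT = €14,572,082.40 − €8,730,000 = €5,842,082.40.
DOL = contribution ÷ EBIT = €14,572,082.40 ÷ €5,842,082.40 = 2.4943.
So EBIT moves 2.4943 × (-6.3%) = -15.7%.

-15.7%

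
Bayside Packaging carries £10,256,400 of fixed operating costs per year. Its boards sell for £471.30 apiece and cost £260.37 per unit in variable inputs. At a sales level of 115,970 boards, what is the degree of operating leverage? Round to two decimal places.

1.72

Total contribution margin = 115,970 × £210.93 = £24,461,552.10.
Operating income = contribution − fixed costs = £24,461,552.10 − £10,256,400 = £14,205,152.10.
So DOL = total CM / EBIT = £24,461,552.10 / £14,205,152.10 = 1.7220.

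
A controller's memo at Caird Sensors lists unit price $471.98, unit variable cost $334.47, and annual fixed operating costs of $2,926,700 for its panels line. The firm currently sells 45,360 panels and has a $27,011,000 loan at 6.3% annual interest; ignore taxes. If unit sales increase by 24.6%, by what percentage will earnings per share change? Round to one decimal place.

Total contribution margin = 45,360 × $137.51 = $6,237,453.60.
Subtracting fixed costs: EBIT = $6,237,453.60 − $2,926,700 = $3,310,753.60.
Interest = $1,701,693.00, so EBIT − I = $1,609,060.60.
Degree of combined leverage = contribution ÷ (EBIT − I) = $6,237,453.60 ÷ $1,609,060.60 = 3.8765.
EPS therefore changes by 3.8765 × (+24.6%) = +95.4%.

+95.4%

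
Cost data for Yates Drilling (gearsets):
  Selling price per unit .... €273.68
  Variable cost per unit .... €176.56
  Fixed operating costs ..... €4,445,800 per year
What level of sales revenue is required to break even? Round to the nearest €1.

€12,528,074

CM per unit = €273.68 − €176.56 = €97.12; CM ratio = €97.12 / €273.68 = 0.3549.
Break-even sales = FC ÷ CM ratio = €4,445,800 × €273.68 / €97.12 = €12,528,074.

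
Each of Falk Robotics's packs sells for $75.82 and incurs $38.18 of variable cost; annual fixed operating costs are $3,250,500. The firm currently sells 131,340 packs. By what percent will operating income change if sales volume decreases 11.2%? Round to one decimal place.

-32.7%

Total contribution margin = 131,340 × $37.64 = $4,943,637.60.
EBIT = $4,943,637.60 − $3,250,500 = $1,693,137.60.
Degree of operating leverage = $4,943,637.60 / $1,693,137.60 = 2.9198.
%ΔEBIT = DOL × %ΔSales = 2.9198 × -11.2% = -32.7%.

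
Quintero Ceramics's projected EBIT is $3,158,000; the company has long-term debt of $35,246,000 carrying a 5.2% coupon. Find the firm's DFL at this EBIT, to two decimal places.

Annual interest charges come to $1,832,792.00.
Degree of financial leverage = EBIT / (EBIT − interest) = $3,158,000 / $1,325,208.00 = 2.3830.

2.38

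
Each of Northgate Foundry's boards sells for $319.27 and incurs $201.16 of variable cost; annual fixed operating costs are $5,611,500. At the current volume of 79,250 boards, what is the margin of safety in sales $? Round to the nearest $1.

Each unit contributes $319.27 − $201.16 = $118.11. Break-even units = $5,611,500 ÷ $118.11 = 47,510.80; break-even revenue = 47,510.80 × $319.27 = $15,168,771.53.
Current sales = 79,250 × $319.27 = $25,302,147.50.
Margin of safety = $25,302,147.50 − $15,168,771.53 = $10,133,376.

$10,133,376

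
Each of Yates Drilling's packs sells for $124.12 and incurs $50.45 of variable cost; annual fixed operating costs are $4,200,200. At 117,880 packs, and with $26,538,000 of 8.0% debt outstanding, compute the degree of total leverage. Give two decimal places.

At 117,880 units, contribution = 117,880 × $73.67 = $8,684,219.60.
Operating income = contribution − fixed costs = $8,684,219.60 − $4,200,200 = $4,484,019.60. Interest = $2,123,040.00.
DOL = $8,684,219.60 ÷ $4,484,019.60 = 1.9367; DFL = $4,484,019.60 ÷ $2,360,979.60 = 1.8992.
Combined leverage = 1.9367 × 1.8992 = 3.6782.

3.68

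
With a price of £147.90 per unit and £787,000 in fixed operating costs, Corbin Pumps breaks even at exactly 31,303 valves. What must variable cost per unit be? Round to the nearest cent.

Contribution per unit must be FC / Q = £787,000 / 31,303 = £25.1414.
Hence VC = price − CM = £147.90 − £25.1414 = £122.76.

£122.76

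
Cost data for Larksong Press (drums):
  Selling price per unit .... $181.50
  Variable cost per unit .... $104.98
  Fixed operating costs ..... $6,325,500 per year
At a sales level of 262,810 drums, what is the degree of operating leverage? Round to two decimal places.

1.46

Total contribution margin = 262,810 × $76.52 = $20,110,221.20.
EBIT = $20,110,221.20 − $6,325,500 = $13,784,721.20.
Degree of operating leverage = $20,110,221.20 / $13,784,721.20 = 1.4589.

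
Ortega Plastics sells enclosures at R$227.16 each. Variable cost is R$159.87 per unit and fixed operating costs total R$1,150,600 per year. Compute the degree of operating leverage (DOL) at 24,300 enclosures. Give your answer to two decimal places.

3.37

At 24,300 units, contribution = 24,300 × R$67.29 = R$1,635,147.00.
Subtracting fixed costs: EBIT = R$1,635,147.00 − R$1,150,600 = R$484,547.00.
DOL = contribution ÷ EBIT = R$1,635,147.00 ÷ R$484,547.00 = 3.3746.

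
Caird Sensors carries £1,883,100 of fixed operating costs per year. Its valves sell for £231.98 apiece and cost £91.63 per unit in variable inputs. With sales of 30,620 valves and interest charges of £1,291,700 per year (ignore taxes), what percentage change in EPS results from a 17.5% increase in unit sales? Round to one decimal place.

+67.0%

Total contribution margin = 30,620 × £140.35 = £4,297,517.00.
EBIT = £4,297,517.00 − £1,883,100 = £2,414,417.00.
After interest of £1,291,700.00, pre-tax earnings = £1,122,717.00.
DCL = total CM / (EBIT − I) = £4,297,517.00 / £1,122,717.00 = 3.8278.
EPS therefore changes by 3.8278 × (+17.5%) = +67.0%.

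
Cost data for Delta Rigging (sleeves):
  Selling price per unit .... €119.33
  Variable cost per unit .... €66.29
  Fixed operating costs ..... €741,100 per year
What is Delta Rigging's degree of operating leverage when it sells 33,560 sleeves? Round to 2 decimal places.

1.71

At 33,560 units, contribution = 33,560 × €53.04 = €1,780,022.40.
Operating income = contribution − fixed costs = €1,780,022.40 − €741,100 = €1,038,922.40.
DOL = contribution ÷ EBIT = €1,780,022.40 ÷ €1,038,922.40 = 1.7133.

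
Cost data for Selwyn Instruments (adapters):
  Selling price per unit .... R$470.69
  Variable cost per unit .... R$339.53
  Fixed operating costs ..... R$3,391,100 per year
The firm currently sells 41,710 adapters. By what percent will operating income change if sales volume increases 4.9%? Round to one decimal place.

+12.9%

Total contribution margin = 41,710 × R$131.16 = R$5,470,683.60.
Operating income = contribution − fixed costs = R$5,470,683.60 − R$3,391,100 = R$2,079,583.60.
So DOL = total CM / EBIT = R$5,470,683.60 / R$2,079,583.60 = 2.6307.
So EBIT moves 2.6307 × (+4.9%) = +12.9%.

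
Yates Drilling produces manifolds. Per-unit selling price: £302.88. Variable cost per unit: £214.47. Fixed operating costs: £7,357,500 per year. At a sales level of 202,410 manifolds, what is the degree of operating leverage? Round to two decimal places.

1.70

Total contribution margin = 202,410 × £88.41 = £17,895,068.10.
EBIT = £17,895,068.10 − £7,357,500 = £10,537,568.10.
So DOL = total CM / EBIT = £17,895,068.10 / £10,537,568.10 = 1.6982.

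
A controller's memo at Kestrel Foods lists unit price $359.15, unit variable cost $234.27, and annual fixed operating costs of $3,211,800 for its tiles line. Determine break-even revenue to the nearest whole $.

$9,237,011

CM per unit = $359.15 − $234.27 = $124.88; CM ratio = $124.88 / $359.15 = 0.3477.
Break-even revenue = fixed costs × price ÷ CM = $3,211,800 × $359.15 ÷ $124.88 = $9,237,011.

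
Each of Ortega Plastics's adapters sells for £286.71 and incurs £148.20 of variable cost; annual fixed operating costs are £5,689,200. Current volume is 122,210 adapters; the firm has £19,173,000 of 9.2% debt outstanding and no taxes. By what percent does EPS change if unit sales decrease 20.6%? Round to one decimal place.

-36.8%

At 122,210 units, contribution = 122,210 × £138.51 = £16,927,307.10.
Operating income = contribution − fixed costs = £16,927,307.10 − £5,689,200 = £11,238,107.10.
Interest = £1,763,916.00, so EBIT − I = £9,474,191.10.
Degree of combined leverage = contribution ÷ (EBIT − I) = £16,927,307.10 ÷ £9,474,191.10 = 1.7867.
EPS therefore changes by 1.7867 × (-20.6%) = -36.8%.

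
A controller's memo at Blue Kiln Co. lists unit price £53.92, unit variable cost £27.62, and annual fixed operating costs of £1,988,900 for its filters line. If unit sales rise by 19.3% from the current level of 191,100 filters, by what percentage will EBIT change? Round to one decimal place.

Total contribution margin = 191,100 × £26.30 = £5,025,930.00.
EBIT = £5,025,930.00 − £1,988,900 = £3,037,030.00.
Degree of operating leverage = £5,025,930.00 / £3,037,030.00 = 1.6549.
So EBIT moves 1.6549 × (+19.3%) = +31.9%.

+31.9%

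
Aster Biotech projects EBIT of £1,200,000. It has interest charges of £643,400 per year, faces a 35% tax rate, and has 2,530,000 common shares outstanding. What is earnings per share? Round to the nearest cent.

Pre-tax income = £1,200,000 − £643,400.00 = £556,600.00.
Net income = £556,600.00 × (1 − 0.35) = £361,790.00.
EPS = £361,790.00 ÷ 2,530,000 = £0.14.

£0.14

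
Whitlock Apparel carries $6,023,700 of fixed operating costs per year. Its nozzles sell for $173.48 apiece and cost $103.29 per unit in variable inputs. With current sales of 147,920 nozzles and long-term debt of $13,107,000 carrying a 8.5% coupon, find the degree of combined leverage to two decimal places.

3.20

At 147,920 units, contribution = 147,920 × $70.19 = $10,382,504.80.
EBIT = $10,382,504.80 − $6,023,700 = $4,358,804.80. Interest = $1,114,095.00, so EBIT − I = $3,244,709.80.
Degree of total leverage = total CM / (EBIT − interest) = $10,382,504.80 / $3,244,709.80 = 3.1998.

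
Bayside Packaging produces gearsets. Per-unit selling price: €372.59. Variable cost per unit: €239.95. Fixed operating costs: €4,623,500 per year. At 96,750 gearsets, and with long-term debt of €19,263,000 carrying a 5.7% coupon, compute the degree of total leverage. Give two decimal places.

1.80

At 96,750 units, contribution = 96,750 × €132.64 = €12,832,920.00.
Operating income = contribution − fixed costs = €12,832,920.00 − €4,623,500 = €8,209,420.00. Interest = €1,097,991.00.
DOL = €12,832,920.00 ÷ €8,209,420.00 = 1.5632; DFL = €8,209,420.00 ÷ €7,111,429.00 = 1.1544.
Combined leverage = 1.5632 × 1.1544 = 1.8046.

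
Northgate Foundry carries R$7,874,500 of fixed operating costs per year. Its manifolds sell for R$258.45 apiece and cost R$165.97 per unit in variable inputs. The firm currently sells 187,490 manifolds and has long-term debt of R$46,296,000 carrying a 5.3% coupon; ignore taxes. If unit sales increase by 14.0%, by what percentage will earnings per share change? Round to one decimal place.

+34.6%

Total contribution margin = 187,490 × R$92.48 = R$17,339,075.20.
Operating income = contribution − fixed costs = R$17,339,075.20 − R$7,874,500 = R$9,464,575.20.
After interest of R$2,453,688.00, pre-tax earnings = R$7,010,887.20.
DCL = total CM / (EBIT − I) = R$17,339,075.20 / R$7,010,887.20 = 2.4732.
%ΔEPS = DCL × %ΔSales = 2.4732 × +14.0% = +34.6%.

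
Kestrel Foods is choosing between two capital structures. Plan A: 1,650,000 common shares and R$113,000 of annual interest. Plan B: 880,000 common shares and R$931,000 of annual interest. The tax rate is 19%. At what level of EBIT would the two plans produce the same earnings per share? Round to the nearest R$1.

At indifference, (EBIT − 113,000)(1 − t)/1,650,000 = (EBIT − 931,000)(1 − t)/880,000.
Cancelling (1 − t) and cross-multiplying: 880,000·(EBIT − 113,000) = 1,650,000·(EBIT − 931,000).
Solving, EBIT = (931,000·1,650,000 − 113,000·880,000) / (1,650,000 − 880,000) = 1,436,710,000,000 / 770,000 = 1,865,857.14.

R$1,865,857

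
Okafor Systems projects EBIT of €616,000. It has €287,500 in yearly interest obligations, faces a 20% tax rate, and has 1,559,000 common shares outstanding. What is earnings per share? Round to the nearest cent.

€0.17

Pre-tax income = €616,000 − €287,500.00 = €328,500.00.
After tax at 20%: net income = €328,500.00 × 0.80 = €262,800.00.
Per share: €262,800.00 / 1,559,000 shares = €0.17.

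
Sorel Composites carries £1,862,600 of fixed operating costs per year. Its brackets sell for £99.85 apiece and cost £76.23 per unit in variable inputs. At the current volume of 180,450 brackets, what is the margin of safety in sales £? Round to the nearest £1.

£10,144,071

Each unit contributes £99.85 − £76.23 = £23.62. Break-even units = £1,862,600 ÷ £23.62 = 78,856.90; break-even revenue = 78,856.90 × £99.85 = £7,873,861.56.
Current sales = 180,450 × £99.85 = £18,017,932.50.
Margin of safety = £18,017,932.50 − £7,873,861.56 = £10,144,071.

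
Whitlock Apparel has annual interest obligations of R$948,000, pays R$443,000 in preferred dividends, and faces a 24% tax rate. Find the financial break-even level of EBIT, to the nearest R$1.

Preferred dividends are paid after tax, so their pre-tax equivalent is R$443,000 ÷ (1 − 0.24) = R$582,894.74.
EPS = 0 when EBIT covers interest plus the pre-tax preferred burden: R$948,000 + R$582,894.74 = R$1,530,894.74.

R$1,530,895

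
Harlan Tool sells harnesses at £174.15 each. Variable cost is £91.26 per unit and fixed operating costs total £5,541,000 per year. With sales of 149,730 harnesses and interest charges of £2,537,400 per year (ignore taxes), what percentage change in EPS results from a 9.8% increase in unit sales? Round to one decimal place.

At 149,730 units, contribution = 149,730 × £82.89 = £12,411,119.70.
EBIT = £12,411,119.70 − £5,541,000 = £6,870,119.70.
After interest of £2,537,400.00, pre-tax earnings = £4,332,719.70.
DCL = total CM / (EBIT − I) = £12,411,119.70 / £4,332,719.70 = 2.8645.
%ΔEPS = DCL × %ΔSales = 2.8645 × +9.8% = +28.1%.

+28.1%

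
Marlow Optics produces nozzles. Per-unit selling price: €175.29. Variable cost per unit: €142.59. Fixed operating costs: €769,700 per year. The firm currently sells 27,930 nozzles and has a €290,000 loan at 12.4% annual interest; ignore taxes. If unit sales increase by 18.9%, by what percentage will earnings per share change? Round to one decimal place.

+160.3%

At 27,930 units, contribution = 27,930 × €32.70 = €913,311.00.
EBIT = €913,311.00 − €769,700 = €143,611.00.
Interest = €35,960.00, so EBIT − I = €107,651.00.
Degree of combined leverage = contribution ÷ (EBIT − I) = €913,311.00 ÷ €107,651.00 = 8.4840.
%ΔEPS = DCL × %ΔSales = 8.4840 × +18.9% = +160.3%.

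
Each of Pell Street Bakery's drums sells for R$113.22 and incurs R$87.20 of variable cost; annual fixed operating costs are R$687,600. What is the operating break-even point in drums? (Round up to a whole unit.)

26,426 drums

Each unit contributes R$113.22 − R$87.20 = R$26.02.
Break-even Q = R$687,600 / R$26.02 = 26,425.83 → 26,426 drums.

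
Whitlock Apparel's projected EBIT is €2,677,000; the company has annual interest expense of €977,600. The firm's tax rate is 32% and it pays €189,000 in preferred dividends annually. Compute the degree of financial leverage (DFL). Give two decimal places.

1.88

Annual interest charges come to €977,600.00.
Pre-tax preferred-dividend burden = €189,000 ÷ (1 − 0.32) = €277,941.18.
DFL = EBIT ÷ [EBIT − I − D_p/(1−t)] = €2,677,000 ÷ [€2,677,000 − €977,600.00 − €277,941.18] = €2,677,000 ÷ €1,421,458.82 = 1.8833.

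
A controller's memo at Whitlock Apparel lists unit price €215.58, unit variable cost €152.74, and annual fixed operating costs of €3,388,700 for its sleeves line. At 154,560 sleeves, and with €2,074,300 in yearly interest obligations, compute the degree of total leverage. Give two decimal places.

Total contribution margin = 154,560 × €62.84 = €9,712,550.40.
EBIT = €9,712,550.40 − €3,388,700 = €6,323,850.40. Interest = €2,074,300.00, so EBIT − I = €4,249,550.40.
Degree of total leverage = total CM / (EBIT − interest) = €9,712,550.40 / €4,249,550.40 = 2.2855.

2.29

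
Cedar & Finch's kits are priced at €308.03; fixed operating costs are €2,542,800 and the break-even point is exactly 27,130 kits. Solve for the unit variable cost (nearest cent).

Contribution per unit must be FC / Q = €2,542,800 / 27,130 = €93.7265.
Hence VC = price − CM = €308.03 − €93.7265 = €214.30.

€214.30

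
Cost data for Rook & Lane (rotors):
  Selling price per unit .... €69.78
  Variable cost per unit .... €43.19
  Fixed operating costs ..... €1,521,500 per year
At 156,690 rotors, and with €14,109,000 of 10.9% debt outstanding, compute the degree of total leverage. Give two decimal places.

At 156,690 units, contribution = 156,690 × €26.59 = €4,166,387.10.
Operating income = contribution − fixed costs = €4,166,387.10 − €1,521,500 = €2,644,887.10. Interest = €1,537,881.00, so EBIT − I = €1,107,006.10.
Degree of total leverage = total CM / (EBIT − interest) = €4,166,387.10 / €1,107,006.10 = 3.7637.

3.76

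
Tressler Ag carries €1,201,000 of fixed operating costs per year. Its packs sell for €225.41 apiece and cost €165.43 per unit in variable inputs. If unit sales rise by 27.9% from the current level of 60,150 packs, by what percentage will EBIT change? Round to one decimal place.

+41.8%

At 60,150 units, contribution = 60,150 × €59.98 = €3,607,797.00.
EBIT = €3,607,797.00 − €1,201,000 = €2,406,797.00.
So DOL = total CM / EBIT = €3,607,797.00 / €2,406,797.00 = 1.4990.
Operating income changes by 1.4990 × +27.9% = +41.8%.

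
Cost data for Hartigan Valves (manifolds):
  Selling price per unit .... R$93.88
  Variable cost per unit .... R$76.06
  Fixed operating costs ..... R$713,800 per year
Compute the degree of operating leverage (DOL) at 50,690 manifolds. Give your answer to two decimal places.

Total contribution margin = 50,690 × R$17.82 = R$903,295.80.
Subtracting fixed costs: EBIT = R$903,295.80 − R$713,800 = R$189,495.80.
So DOL = total CM / EBIT = R$903,295.80 / R$189,495.80 = 4.7668.

4.77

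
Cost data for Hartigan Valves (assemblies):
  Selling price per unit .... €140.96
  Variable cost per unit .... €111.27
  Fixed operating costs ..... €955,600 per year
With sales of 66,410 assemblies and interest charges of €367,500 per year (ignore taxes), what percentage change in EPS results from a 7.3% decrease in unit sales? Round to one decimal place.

-22.2%

Contribution at this volume is 66,410 × €29.69 = €1,971,712.90.
Operating income = contribution − fixed costs = €1,971,712.90 − €955,600 = €1,016,112.90.
Interest = €367,500.00, so EBIT − I = €648,612.90.
Degree of combined leverage = contribution ÷ (EBIT − I) = €1,971,712.90 ÷ €648,612.90 = 3.0399.
EPS therefore changes by 3.0399 × (-7.3%) = -22.2%.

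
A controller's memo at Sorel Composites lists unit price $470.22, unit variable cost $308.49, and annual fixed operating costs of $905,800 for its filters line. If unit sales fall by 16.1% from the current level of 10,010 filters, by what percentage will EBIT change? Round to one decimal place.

Total contribution margin = 10,010 × $161.73 = $1,618,917.30.
Operating income = contribution − fixed costs = $1,618,917.30 − $905,800 = $713,117.30.
DOL = contribution ÷ EBIT = $1,618,917.30 ÷ $713,117.30 = 2.2702.
So EBIT moves 2.2702 × (-16.1%) = -36.6%.

-36.6%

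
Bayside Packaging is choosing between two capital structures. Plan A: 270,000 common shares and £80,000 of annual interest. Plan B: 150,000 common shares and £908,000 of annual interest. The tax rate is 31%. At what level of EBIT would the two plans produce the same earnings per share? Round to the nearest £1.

£1,943,000

Set EPS_A = EPS_B: (EBIT − £80,000)(1 − 0.31) ÷ 270,000 = (EBIT − £908,000)(1 − 0.31) ÷ 150,000.
Cancelling (1 − t) and cross-multiplying: 150,000·(EBIT − 80,000) = 270,000·(EBIT − 908,000).
EBIT × (270,000 − 150,000) = 908,000 × 270,000 − 80,000 × 150,000 = 233,160,000,000, so EBIT = 233,160,000,000 ÷ 120,000 = 1,943,000.00.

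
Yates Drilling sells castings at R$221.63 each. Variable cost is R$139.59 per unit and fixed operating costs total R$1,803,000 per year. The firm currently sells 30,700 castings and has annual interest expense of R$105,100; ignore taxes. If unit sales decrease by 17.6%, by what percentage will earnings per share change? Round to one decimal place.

Total contribution margin = 30,700 × R$82.04 = R$2,518,628.00.
Operating income = contribution − fixed costs = R$2,518,628.00 − R$1,803,000 = R$715,628.00.
After interest of R$105,100.00, pre-tax earnings = R$610,528.00.
DCL = total CM / (EBIT − I) = R$2,518,628.00 / R$610,528.00 = 4.1253.
%ΔEPS = DCL × %ΔSales = 4.1253 × -17.6% = -72.6%.

-72.6%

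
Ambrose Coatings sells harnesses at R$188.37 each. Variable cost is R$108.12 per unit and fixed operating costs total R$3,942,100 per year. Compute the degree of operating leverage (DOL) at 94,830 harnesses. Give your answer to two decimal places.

At 94,830 units, contribution = 94,830 × R$80.25 = R$7,610,107.50.
Operating income = contribution − fixed costs = R$7,610,107.50 − R$3,942,100 = R$3,668,007.50.
DOL = contribution ÷ EBIT = R$7,610,107.50 ÷ R$3,668,007.50 = 2.0747.

2.07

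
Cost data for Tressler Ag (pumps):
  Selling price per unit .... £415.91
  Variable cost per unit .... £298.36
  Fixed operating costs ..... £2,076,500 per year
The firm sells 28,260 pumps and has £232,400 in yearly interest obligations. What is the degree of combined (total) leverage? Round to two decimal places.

Total contribution margin = 28,260 × £117.55 = £3,321,963.00.
Subtracting fixed costs: EBIT = £3,321,963.00 − £2,076,500 = £1,245,463.00. Interest = £232,400.00.
DOL = £3,321,963.00 ÷ £1,245,463.00 = 2.6673; DFL = £1,245,463.00 ÷ £1,013,063.00 = 1.2294.
DCL = DOL × DFL = 2.6673 × 1.2294 = 3.2792.

3.28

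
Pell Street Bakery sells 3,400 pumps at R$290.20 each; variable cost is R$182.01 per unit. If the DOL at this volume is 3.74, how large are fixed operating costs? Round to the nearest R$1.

R$269,491

Contribution at this volume is 3,400 × R$108.19 = R$367,846.00.
DOL = contribution / EBIT, so EBIT = R$367,846.00 / 3.74 = R$98,354.55.
Fixed costs = CM − EBIT = R$367,846.00 − R$98,354.55 = R$269,491.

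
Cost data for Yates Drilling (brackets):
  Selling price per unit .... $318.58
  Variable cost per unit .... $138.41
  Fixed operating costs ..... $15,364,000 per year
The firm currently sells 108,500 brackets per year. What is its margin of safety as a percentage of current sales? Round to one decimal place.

Contribution margin per unit = $318.58 − $138.41 = $180.17. Break-even units = $15,364,000 ÷ $180.17 = 85,275.02; break-even revenue = 85,275.02 × $318.58 = $27,166,915.25.
Current sales = 108,500 × $318.58 = $34,565,930.00.
Margin of safety = ($34,565,930.00 − $27,166,915.25) ÷ $34,565,930.00 = 21.4%.

21.4%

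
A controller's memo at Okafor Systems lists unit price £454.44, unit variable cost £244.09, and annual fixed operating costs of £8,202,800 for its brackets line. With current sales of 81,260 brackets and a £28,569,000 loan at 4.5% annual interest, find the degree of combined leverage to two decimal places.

2.25

At 81,260 units, contribution = 81,260 × £210.35 = £17,093,041.00.
EBIT = £17,093,041.00 − £8,202,800 = £8,890,241.00. Interest = £1,285,605.00.
DOL = £17,093,041.00 ÷ £8,890,241.00 = 1.9227; DFL = £8,890,241.00 ÷ £7,604,636.00 = 1.1691.
Combined leverage = 1.9227 × 1.1691 = 2.2478.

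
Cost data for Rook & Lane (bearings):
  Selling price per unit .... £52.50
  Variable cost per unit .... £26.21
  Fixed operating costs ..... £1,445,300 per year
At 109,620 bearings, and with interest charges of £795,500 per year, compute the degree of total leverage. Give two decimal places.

Total contribution margin = 109,620 × £26.29 = £2,881,909.80.
Subtracting fixed costs: EBIT = £2,881,909.80 − £1,445,300 = £1,436,609.80. Interest = £795,500.00.
DOL = £2,881,909.80 ÷ £1,436,609.80 = 2.0060; DFL = £1,436,609.80 ÷ £641,109.80 = 2.2408.
DCL = DOL × DFL = 2.0060 × 2.2408 = 4.4950.

4.50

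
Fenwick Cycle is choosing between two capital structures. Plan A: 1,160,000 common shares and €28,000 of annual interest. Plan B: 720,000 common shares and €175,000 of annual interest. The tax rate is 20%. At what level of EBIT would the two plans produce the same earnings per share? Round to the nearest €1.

€415,545

At indifference, (EBIT − 28,000)(1 − t)/1,160,000 = (EBIT − 175,000)(1 − t)/720,000.
Cancelling (1 − t) and cross-multiplying: 720,000·(EBIT − 28,000) = 1,160,000·(EBIT − 175,000).
Solving, EBIT = (175,000·1,160,000 − 28,000·720,000) / (1,160,000 − 720,000) = 182,840,000,000 / 440,000 = 415,545.45.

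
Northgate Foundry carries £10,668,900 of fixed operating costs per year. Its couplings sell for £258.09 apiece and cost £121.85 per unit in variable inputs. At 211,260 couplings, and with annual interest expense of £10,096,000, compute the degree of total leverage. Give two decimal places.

At 211,260 units, contribution = 211,260 × £136.24 = £28,782,062.40.
Subtracting fixed costs: EBIT = £28,782,062.40 − £10,668,900 = £18,113,162.40. Interest = £10,096,000.00.
DOL = £28,782,062.40 ÷ £18,113,162.40 = 1.5890; DFL = £18,113,162.40 ÷ £8,017,162.40 = 2.2593.
Combined leverage = 1.5890 × 2.2593 = 3.5900.

3.59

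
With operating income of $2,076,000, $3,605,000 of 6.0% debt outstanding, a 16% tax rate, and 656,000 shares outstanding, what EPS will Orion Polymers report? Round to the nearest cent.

Pre-tax income = $2,076,000 − $216,300.00 = $1,859,700.00.
After tax at 16%: net income = $1,859,700.00 × 0.84 = $1,562,148.00.
Per share: $1,562,148.00 / 656,000 shares = $2.38.

$2.38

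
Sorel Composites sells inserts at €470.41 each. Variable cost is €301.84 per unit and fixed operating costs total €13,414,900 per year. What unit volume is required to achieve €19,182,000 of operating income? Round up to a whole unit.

Unit CM = price − variable cost = €470.41 − €301.84 = €168.57.
Required volume = (fixed costs + target profit) ÷ CM = (€13,414,900 + €19,182,000) ÷ €168.57 = 193,373.08, so 193,374 inserts.

193,374 inserts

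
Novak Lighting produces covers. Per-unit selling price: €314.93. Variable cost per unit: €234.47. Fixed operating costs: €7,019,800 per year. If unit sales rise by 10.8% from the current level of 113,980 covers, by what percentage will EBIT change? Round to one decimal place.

Contribution at this volume is 113,980 × €80.46 = €9,170,830.80.
Operating income = contribution − fixed costs = €9,170,830.80 − €7,019,800 = €2,151,030.80.
DOL = contribution ÷ EBIT = €9,170,830.80 ÷ €2,151,030.80 = 4.2635.
Operating income changes by 4.2635 × +10.8% = +46.0%.

+46.0%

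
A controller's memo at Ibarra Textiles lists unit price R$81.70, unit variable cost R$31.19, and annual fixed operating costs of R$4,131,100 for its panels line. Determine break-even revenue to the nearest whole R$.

CM per unit = R$81.70 − R$31.19 = R$50.51; CM ratio = R$50.51 / R$81.70 = 0.6182.
Break-even sales = FC ÷ CM ratio = R$4,131,100 × R$81.70 / R$50.51 = R$6,682,060.

R$6,682,060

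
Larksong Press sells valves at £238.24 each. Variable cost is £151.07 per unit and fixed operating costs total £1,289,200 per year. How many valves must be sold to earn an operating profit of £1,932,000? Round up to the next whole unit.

36,954 valves

Unit CM = price − variable cost = £238.24 − £151.07 = £87.17.
Required volume = (fixed costs + target profit) ÷ CM = (£1,289,200 + £1,932,000) ÷ £87.17 = 36,953.08, so 36,954 valves.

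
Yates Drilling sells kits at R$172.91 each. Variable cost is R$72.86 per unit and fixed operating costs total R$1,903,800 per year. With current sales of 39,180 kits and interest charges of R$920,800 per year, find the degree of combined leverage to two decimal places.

Total contribution margin = 39,180 × R$100.05 = R$3,919,959.00.
Subtracting fixed costs: EBIT = R$3,919,959.00 − R$1,903,800 = R$2,016,159.00. Interest = R$920,800.00, so EBIT − I = R$1,095,359.00.
DCL = contribution ÷ (EBIT − I) = R$3,919,959.00 ÷ R$1,095,359.00 = 3.5787.

3.58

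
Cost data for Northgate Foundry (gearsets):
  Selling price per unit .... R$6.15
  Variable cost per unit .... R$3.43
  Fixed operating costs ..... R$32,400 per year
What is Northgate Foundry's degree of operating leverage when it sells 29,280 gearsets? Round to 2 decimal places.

1.69

Total contribution margin = 29,280 × R$2.72 = R$79,641.60.
EBIT = R$79,641.60 − R$32,400 = R$47,241.60.
Degree of operating leverage = R$79,641.60 / R$47,241.60 = 1.6858.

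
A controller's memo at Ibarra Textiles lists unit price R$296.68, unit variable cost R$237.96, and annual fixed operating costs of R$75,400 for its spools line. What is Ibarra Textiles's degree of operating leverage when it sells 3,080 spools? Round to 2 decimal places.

Total contribution margin = 3,080 × R$58.72 = R$180,857.60.
Operating income = contribution − fixed costs = R$180,857.60 − R$75,400 = R$105,457.60.
Degree of operating leverage = R$180,857.60 / R$105,457.60 = 1.7150.

1.71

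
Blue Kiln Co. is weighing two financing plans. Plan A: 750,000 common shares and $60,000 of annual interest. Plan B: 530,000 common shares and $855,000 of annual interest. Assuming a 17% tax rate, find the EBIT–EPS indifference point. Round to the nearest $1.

$2,770,227

At indifference, (EBIT − 60,000)(1 − t)/750,000 = (EBIT − 855,000)(1 − t)/530,000.
The (1 − t) factor cancels: (EBIT − 60,000) × 530,000 = (EBIT − 855,000) × 750,000.
Solving, EBIT = (855,000·750,000 − 60,000·530,000) / (750,000 − 530,000) = 609,450,000,000 / 220,000 = 2,770,227.27.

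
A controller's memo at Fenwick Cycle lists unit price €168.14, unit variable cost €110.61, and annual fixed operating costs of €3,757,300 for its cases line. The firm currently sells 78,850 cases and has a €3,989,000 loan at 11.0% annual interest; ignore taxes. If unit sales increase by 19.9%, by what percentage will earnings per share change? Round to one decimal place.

At 78,850 units, contribution = 78,850 × €57.53 = €4,536,240.50.
EBIT = €4,536,240.50 − €3,757,300 = €778,940.50.
After interest of €438,790.00, pre-tax earnings = €340,150.50.
Degree of combined leverage = contribution ÷ (EBIT − I) = €4,536,240.50 ÷ €340,150.50 = 13.3360.
%ΔEPS = DCL × %ΔSales = 13.3360 × +19.9% = +265.4%.

+265.4%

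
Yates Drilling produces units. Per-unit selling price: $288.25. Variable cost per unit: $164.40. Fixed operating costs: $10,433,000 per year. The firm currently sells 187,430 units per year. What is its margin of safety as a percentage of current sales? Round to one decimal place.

Unit CM = price − variable cost = $288.25 − $164.40 = $123.85. Break-even units = $10,433,000 ÷ $123.85 = 84,239.00; break-even revenue = 84,239.00 × $288.25 = $24,281,891.40.
Current sales = 187,430 × $288.25 = $54,026,697.50.
Margin of safety = ($54,026,697.50 − $24,281,891.40) ÷ $54,026,697.50 = 55.1%.

55.1%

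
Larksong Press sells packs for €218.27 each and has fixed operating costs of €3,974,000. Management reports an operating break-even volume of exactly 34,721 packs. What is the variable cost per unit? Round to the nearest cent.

At break-even, FC = Q × (P − VC), so P − VC = €3,974,000 ÷ 34,721 = €114.4552.
Hence VC = price − CM = €218.27 − €114.4552 = €103.81.

€103.81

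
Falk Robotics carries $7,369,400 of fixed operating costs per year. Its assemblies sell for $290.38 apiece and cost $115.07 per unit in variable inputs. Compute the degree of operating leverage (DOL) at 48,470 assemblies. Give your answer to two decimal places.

7.53

Contribution at this volume is 48,470 × $175.31 = $8,497,275.70.
Operating income = contribution − fixed costs = $8,497,275.70 − $7,369,400 = $1,127,875.70.
DOL = contribution ÷ EBIT = $8,497,275.70 ÷ $1,127,875.70 = 7.5339.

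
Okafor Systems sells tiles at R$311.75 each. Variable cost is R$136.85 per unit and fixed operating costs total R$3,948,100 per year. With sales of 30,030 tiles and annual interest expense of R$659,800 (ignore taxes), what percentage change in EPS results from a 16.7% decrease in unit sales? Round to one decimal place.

Contribution at this volume is 30,030 × R$174.90 = R$5,252,247.00.
Subtracting fixed costs: EBIT = R$5,252,247.00 − R$3,948,100 = R$1,304,147.00.
After interest of R$659,800.00, pre-tax earnings = R$644,347.00.
Degree of combined leverage = contribution ÷ (EBIT − I) = R$5,252,247.00 ÷ R$644,347.00 = 8.1513.
%ΔEPS = DCL × %ΔSales = 8.1513 × -16.7% = -136.1%.

-136.1%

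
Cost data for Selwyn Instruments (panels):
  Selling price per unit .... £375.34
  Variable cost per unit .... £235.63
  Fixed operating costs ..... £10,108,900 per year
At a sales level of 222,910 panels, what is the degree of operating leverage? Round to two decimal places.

Total contribution margin = 222,910 × £139.71 = £31,142,756.10.
Operating income = contribution − fixed costs = £31,142,756.10 − £10,108,900 = £21,033,856.10.
So DOL = total CM / EBIT = £31,142,756.10 / £21,033,856.10 = 1.4806.

1.48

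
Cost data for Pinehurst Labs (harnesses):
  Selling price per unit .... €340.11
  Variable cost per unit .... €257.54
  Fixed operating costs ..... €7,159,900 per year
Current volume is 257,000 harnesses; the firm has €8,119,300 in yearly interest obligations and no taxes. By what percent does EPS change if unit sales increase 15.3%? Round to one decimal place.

+54.6%

At 257,000 units, contribution = 257,000 × €82.57 = €21,220,490.00.
Operating income = contribution − fixed costs = €21,220,490.00 − €7,159,900 = €14,060,590.00.
Interest = €8,119,300.00, so EBIT − I = €5,941,290.00.
DCL = total CM / (EBIT − I) = €21,220,490.00 / €5,941,290.00 = 3.5717.
%ΔEPS = DCL × %ΔSales = 3.5717 × +15.3% = +54.6%.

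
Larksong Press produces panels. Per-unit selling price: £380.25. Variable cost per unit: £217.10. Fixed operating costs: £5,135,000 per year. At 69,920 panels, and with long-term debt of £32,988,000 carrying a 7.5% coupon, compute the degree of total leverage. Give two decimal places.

At 69,920 units, contribution = 69,920 × £163.15 = £11,407,448.00.
EBIT = £11,407,448.00 − £5,135,000 = £6,272,448.00. Interest = £2,474,100.00.
DOL = £11,407,448.00 ÷ £6,272,448.00 = 1.8187; DFL = £6,272,448.00 ÷ £3,798,348.00 = 1.6514.
DCL = DOL × DFL = 1.8187 × 1.6514 = 3.0034.

3.00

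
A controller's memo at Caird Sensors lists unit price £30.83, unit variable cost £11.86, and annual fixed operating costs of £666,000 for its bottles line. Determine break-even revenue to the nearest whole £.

£1,082,382

Contribution margin per unit = £30.83 − £11.86 = £18.97, a CM ratio of £18.97 ÷ £30.83 = 0.6153.
Break-even revenue = fixed costs × price ÷ CM = £666,000 × £30.83 ÷ £18.97 = £1,082,382.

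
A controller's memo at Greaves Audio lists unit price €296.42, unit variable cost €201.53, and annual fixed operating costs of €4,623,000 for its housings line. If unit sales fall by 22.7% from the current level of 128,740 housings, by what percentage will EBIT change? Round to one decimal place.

-36.5%

Total contribution margin = 128,740 × €94.89 = €12,216,138.60.
Operating income = contribution − fixed costs = €12,216,138.60 − €4,623,000 = €7,593,138.60.
So DOL = total CM / EBIT = €12,216,138.60 / €7,593,138.60 = 1.6088.
So EBIT moves 1.6088 × (-22.7%) = -36.5%.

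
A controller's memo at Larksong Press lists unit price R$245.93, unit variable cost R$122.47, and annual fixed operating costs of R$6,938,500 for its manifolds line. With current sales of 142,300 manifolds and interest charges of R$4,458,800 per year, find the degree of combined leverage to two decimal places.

Total contribution margin = 142,300 × R$123.46 = R$17,568,358.00.
Operating income = contribution − fixed costs = R$17,568,358.00 − R$6,938,500 = R$10,629,858.00. Interest = R$4,458,800.00.
DOL = R$17,568,358.00 ÷ R$10,629,858.00 = 1.6527; DFL = R$10,629,858.00 ÷ R$6,171,058.00 = 1.7225.
DCL = DOL × DFL = 1.6527 × 1.7225 = 2.8468.

2.85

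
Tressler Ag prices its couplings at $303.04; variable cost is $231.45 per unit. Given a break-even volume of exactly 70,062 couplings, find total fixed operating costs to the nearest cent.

Unit CM = price − variable cost = $303.04 − $231.45 = $71.59.
Fixed costs = break-even units × CM = 70,062 × $71.59 = $5,015,738.58.

$5,015,738.58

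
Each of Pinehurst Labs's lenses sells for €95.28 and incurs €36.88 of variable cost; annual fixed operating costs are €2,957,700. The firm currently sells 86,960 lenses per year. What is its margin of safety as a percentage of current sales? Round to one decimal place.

Each unit contributes €95.28 − €36.88 = €58.40. Break-even units = €2,957,700 ÷ €58.40 = 50,645.55; break-even revenue = 50,645.55 × €95.28 = €4,825,507.81.
Current sales = 86,960 × €95.28 = €8,285,548.80.
Margin of safety = (€8,285,548.80 − €4,825,507.81) ÷ €8,285,548.80 = 41.8%.

41.8%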